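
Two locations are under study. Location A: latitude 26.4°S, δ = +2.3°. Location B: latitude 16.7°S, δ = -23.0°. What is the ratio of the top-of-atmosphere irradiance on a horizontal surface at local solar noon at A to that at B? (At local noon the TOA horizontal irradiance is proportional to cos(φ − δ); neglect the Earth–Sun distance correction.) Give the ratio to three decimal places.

A: cos θ_z = cos(-26.4° − (2.3°)) = 0.8771.
B: cos θ_z = cos(-16.7° − (-23.0°)) = 0.9940.
Ratio A/B = 0.8771 / 0.9940 = 0.8824.

0.882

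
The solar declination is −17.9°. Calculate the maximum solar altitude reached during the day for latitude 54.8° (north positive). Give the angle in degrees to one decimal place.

At local solar noon the hour angle is zero, so the elevation is 90° − |φ − δ| = 90° − |54.8° − (-17.9°)| = 90° − 72.7° = 17.3°.

17.3°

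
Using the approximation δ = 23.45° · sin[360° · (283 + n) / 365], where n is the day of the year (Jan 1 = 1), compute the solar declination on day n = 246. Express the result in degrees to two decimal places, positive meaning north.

360 × (283 + 246) / 365 = 521.753°; sin(521.753°) = 0.3131.
δ = 23.45 × 0.3131 = 7.342° ≈ +7.34°.

+7.34°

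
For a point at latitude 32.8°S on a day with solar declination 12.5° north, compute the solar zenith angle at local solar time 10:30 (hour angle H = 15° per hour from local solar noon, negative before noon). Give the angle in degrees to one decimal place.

Hour angle H = 15° × (10.5 − 12) = -22.50°.
With φ = -32.8°, δ = 12.5°, H = -22.50°: sin φ sin δ = -0.1172, cos φ cos δ cos H = 0.7582, so cos θ_z = 0.6410.
θ_z = arccos(0.6410) = 50.13°.

50.1°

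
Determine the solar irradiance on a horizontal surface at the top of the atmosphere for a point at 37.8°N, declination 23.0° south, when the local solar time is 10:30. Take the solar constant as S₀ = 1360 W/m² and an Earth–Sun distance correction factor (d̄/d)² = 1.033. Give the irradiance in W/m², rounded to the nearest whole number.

Hour angle H = 15° × (10.5 − 12) = -22.50°.
cos θ_z = sin(37.8°) sin(-23.0°) + cos(37.8°) cos(-23.0°) cos(-22.50°) = -0.2395 + 0.6720 = 0.4325.
Top-of-atmosphere irradiance = S₀ (d̄/d)² cos θ_z = 1360 × 1.033 × 0.4325 = 607.61 W/m².

608 W/m²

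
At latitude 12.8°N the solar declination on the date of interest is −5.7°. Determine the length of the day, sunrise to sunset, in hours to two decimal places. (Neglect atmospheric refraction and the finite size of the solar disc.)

11.83 hours

−tan φ tan δ = −(0.2272)(-0.0998) = 0.0227; H_s = arccos(0.0227) = 88.70°.
Day length = 2 H_s / 15° h⁻¹ = 177.40° / 15 = 11.827 h.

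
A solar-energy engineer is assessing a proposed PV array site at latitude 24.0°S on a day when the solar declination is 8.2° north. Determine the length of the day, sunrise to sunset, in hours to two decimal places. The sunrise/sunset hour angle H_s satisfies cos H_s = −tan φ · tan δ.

The sunset hour angle satisfies cos H_s = −tan φ tan δ = 0.0642, giving H_s = 86.32°.
Day length = 2 H_s / 15° h⁻¹ = 172.64° / 15 = 11.509 h.

11.51 hours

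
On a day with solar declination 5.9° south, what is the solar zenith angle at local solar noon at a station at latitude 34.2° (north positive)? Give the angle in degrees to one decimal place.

40.1°

At local solar noon the hour angle is zero, so the zenith angle is |φ − δ| = |34.2° − (-5.9°)| = 40.1°.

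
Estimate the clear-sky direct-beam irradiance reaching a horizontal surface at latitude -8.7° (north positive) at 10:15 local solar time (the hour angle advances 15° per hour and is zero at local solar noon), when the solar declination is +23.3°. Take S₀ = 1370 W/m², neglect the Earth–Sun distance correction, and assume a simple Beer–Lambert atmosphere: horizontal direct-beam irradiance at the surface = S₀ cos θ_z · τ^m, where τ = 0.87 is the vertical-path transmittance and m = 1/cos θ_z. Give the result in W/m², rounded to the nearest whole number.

859 W/m²

Hour angle H = 15° × (10.25 − 12) = -26.25°.
cos θ_z = sin φ sin δ + cos φ cos δ cos H = (-0.1513)(0.3955) + (0.9885)(0.9184)(0.8969) = 0.7544.
Air mass m = 1/cos θ_z = 1/0.7544 = 1.326; τ^m = 0.87^1.326 = 0.8314.
Surface direct beam = 1370 × 0.7544 × 0.8314 = 859.28 W/m².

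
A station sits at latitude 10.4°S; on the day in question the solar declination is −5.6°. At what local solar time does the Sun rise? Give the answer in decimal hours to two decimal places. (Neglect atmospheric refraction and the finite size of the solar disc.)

5.93 h

−tan φ tan δ = −(-0.1835)(-0.0981) = -0.0180; H_s = arccos(-0.0180) = 91.03°.
Sunrise is at 12 − H_s/15 = 12 − 6.069 = 5.931 h local solar time.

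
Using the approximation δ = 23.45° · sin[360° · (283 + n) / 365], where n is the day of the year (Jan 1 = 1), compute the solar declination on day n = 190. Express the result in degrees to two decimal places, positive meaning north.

360 × (283 + 190) / 365 = 466.521°; sin(466.521°) = 0.9587.
δ = 23.45 × 0.9587 = 22.482° ≈ +22.48°.

+22.48°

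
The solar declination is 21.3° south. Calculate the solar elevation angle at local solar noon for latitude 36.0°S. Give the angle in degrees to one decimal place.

At local solar noon the hour angle is zero, so the elevation is 90° − |φ − δ| = 90° − |-36.0° − (-21.3°)| = 90° − 14.7° = 75.3°.

75.3°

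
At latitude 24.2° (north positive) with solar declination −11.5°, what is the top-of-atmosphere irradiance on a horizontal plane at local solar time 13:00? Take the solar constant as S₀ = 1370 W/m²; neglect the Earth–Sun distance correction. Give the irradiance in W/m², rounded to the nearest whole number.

1071 W/m²

Hour angle H = 15° × (13 − 12) = 15.00°.
cos θ_z = sin(24.2°) sin(-11.5°) + cos(24.2°) cos(-11.5°) cos(15.00°) = -0.0817 + 0.8634 = 0.7817.
Top-of-atmosphere irradiance = S₀ cos θ_z = 1370 × 0.7817 = 1070.93 W/m².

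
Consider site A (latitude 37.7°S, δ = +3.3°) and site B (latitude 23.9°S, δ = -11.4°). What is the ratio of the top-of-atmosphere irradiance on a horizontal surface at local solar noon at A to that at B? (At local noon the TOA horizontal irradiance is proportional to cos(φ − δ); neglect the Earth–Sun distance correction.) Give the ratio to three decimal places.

A: cos θ_z = cos(-37.7° − (3.3°)) = 0.7547.
B: cos θ_z = cos(-23.9° − (-11.4°)) = 0.9763.
Ratio A/B = 0.7547 / 0.9763 = 0.7730.

0.773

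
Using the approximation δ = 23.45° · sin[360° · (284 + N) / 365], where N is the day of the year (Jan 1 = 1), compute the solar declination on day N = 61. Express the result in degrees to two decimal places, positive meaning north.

-7.91°

360 × (284 + 61) / 365 = 340.274°; sin(340.274°) = -0.3375.
δ = 23.45 × -0.3375 = -7.914° ≈ -7.91°.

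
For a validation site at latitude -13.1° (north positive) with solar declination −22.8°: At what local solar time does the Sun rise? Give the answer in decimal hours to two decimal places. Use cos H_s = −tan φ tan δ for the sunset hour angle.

5.63 h

The sunset hour angle satisfies cos H_s = −tan φ tan δ = -0.0978, giving H_s = 95.61°.
Sunrise is at 12 − H_s/15 = 12 − 6.374 = 5.626 h local solar time.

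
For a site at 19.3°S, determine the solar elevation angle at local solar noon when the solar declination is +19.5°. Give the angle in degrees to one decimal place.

At local solar noon the hour angle is zero, so the elevation is 90° − |φ − δ| = 90° − |-19.3° − (19.5°)| = 90° − 38.8° = 51.2°.

51.2°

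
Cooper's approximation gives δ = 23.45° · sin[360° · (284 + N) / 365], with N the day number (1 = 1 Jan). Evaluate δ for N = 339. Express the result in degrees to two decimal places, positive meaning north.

-22.59°

360 × (284 + 339) / 365 = 614.466°; sin(614.466°) = -0.9635.
δ = 23.45 × -0.9635 = -22.594° ≈ -22.59°.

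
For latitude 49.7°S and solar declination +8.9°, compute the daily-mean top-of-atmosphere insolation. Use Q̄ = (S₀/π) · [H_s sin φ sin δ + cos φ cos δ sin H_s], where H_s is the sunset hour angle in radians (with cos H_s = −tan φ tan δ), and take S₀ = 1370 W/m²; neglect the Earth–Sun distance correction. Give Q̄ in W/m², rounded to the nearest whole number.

cos H_s = −tan(-49.7°) · tan(8.9°) = 0.1847, so H_s = arccos(0.1847) = 79.36°. In radians, H_s = 1.3851.
H_s sin φ sin δ = 1.3851 × -0.7627 × 0.1547 = -0.1634.
cos φ cos δ sin H_s = 0.6468 × 0.9880 × 0.9828 = 0.6280.
Q̄ = (1370/π) × (-0.1634 + 0.6280) = 436.08 × 0.4646 = 202.60 W/m².

203 W/m²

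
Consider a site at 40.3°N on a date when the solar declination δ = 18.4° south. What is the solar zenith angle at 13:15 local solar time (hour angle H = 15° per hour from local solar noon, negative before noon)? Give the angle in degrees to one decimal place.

Hour angle H = 15° × (13.25 − 12) = 18.75°.
cos θ_z = sin φ sin δ + cos φ cos δ cos H = (0.6468)(-0.3156) + (0.7627)(0.9489)(0.9469) = 0.4812.
θ_z = arccos(0.4812) = 61.24°.

61.2°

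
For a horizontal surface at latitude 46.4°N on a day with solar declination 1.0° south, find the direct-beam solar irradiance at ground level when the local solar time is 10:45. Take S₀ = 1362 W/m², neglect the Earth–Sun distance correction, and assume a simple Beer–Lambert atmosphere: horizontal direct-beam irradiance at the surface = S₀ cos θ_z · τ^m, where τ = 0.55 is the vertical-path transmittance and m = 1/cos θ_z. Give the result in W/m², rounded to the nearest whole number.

343 W/m²

Hour angle H = 15° × (10.75 − 12) = -18.75°.
With φ = 46.4°, δ = -1.0°, H = -18.75°: sin φ sin δ = -0.0126, cos φ cos δ cos H = 0.6529, so cos θ_z = 0.6403.
Air mass m = 1/cos θ_z = 1/0.6403 = 1.562; τ^m = 0.55^1.562 = 0.3930.
Surface direct beam = 1362 × 0.6403 × 0.3930 = 342.73 W/m².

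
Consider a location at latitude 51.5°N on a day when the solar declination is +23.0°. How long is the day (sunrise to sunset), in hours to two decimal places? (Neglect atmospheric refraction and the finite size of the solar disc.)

−tan φ tan δ = −(1.2572)(0.4245) = -0.5337; H_s = arccos(-0.5337) = 122.26°.
Day length = 2 H_s / 15° h⁻¹ = 244.52° / 15 = 16.301 h.

16.30 hours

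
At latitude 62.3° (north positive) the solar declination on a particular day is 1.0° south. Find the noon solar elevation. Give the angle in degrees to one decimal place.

26.7°

At local solar noon the hour angle is zero, so the elevation is 90° − |φ − δ| = 90° − |62.3° − (-1.0°)| = 90° − 63.3° = 26.7°.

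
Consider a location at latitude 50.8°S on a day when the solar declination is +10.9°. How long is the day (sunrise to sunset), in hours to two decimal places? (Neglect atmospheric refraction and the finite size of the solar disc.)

The sunset hour angle satisfies cos H_s = −tan φ tan δ = 0.2361, giving H_s = 76.34°.
Day length = 2 H_s / 15° h⁻¹ = 152.68° / 15 = 10.179 h.

10.18 hours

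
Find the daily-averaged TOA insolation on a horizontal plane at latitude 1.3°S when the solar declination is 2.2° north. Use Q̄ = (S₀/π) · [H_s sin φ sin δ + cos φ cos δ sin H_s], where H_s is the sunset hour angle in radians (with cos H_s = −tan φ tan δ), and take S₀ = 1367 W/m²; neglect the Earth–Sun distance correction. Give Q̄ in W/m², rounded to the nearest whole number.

−tan φ tan δ = −(-0.0227)(0.0384) = 0.0009; H_s = arccos(0.0009) = 89.95°. In radians, H_s = 1.5699.
H_s sin φ sin δ = 1.5699 × -0.0227 × 0.0384 = -0.0014.
cos φ cos δ sin H_s = 0.9997 × 0.9993 × 1.0000 = 0.9990.
Q̄ = (1367/π) × (-0.0014 + 0.9990) = 435.13 × 0.9976 = 434.09 W/m².

434 W/m²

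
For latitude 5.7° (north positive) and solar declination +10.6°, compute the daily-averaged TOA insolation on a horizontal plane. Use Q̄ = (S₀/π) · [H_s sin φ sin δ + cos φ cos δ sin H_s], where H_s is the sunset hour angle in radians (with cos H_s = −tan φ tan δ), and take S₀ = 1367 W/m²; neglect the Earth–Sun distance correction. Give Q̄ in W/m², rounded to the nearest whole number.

438 W/m²

cos H_s = −tan(5.7°) · tan(10.6°) = -0.0187, so H_s = arccos(-0.0187) = 91.07°. In radians, H_s = 1.5895.
H_s sin φ sin δ = 1.5895 × 0.0993 × 0.1840 = 0.0290.
cos φ cos δ sin H_s = 0.9951 × 0.9829 × 0.9998 = 0.9779.
Q̄ = (1367/π) × (0.0290 + 0.9779) = 435.13 × 1.0069 = 438.13 W/m².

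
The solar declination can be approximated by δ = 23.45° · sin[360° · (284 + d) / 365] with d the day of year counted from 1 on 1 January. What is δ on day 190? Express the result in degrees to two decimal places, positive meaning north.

360 × (284 + 190) / 365 = 467.507°; sin(467.507°) = 0.9537.
δ = 23.45 × 0.9537 = 22.364° ≈ +22.36°.

+22.36°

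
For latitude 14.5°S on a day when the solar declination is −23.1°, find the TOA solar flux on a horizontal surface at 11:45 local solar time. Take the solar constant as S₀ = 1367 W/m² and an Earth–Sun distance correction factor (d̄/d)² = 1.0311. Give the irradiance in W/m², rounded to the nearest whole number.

1391 W/m²

Hour angle H = 15° × (11.75 − 12) = -3.75°.
cos θ_z = sin(-14.5°) sin(-23.1°) + cos(-14.5°) cos(-23.1°) cos(-3.75°) = 0.0982 + 0.8886 = 0.9868.
Top-of-atmosphere irradiance = S₀ (d̄/d)² cos θ_z = 1367 × 1.0311 × 0.9868 = 1390.91 W/m².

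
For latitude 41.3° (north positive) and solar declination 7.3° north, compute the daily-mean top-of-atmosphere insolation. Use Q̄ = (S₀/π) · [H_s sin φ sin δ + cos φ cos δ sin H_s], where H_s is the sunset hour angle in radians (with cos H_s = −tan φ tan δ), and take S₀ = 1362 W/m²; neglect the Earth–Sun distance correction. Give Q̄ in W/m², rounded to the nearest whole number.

382 W/m²

The sunset hour angle satisfies cos H_s = −tan φ tan δ = -0.1125, giving H_s = 96.46°. In radians, H_s = 1.6835.
H_s sin φ sin δ = 1.6835 × 0.6600 × 0.1271 = 0.1412.
cos φ cos δ sin H_s = 0.7513 × 0.9919 × 0.9937 = 0.7405.
Q̄ = (1362/π) × (0.1412 + 0.7405) = 433.54 × 0.8817 = 382.25 W/m².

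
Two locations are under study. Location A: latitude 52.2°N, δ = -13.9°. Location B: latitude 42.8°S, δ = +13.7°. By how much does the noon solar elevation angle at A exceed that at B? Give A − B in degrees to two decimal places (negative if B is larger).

-9.60°

A: 90° − |52.2 − (-13.9)| = 23.90°.
B: 90° − |-42.8 − (13.7)| = 33.50°.
A − B = 23.90 − 33.50 = -9.60°.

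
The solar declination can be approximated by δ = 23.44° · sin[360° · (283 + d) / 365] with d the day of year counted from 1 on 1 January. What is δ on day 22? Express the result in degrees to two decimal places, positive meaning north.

360 × (283 + 22) / 365 = 300.822°; sin(300.822°) = -0.8588.
δ = 23.44 × -0.8588 = -20.130° ≈ -20.13°.

-20.13°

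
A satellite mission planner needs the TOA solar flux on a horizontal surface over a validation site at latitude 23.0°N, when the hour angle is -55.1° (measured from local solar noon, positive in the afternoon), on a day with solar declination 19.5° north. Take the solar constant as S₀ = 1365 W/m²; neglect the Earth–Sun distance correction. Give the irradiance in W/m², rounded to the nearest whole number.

856 W/m²

With φ = 23.0°, δ = 19.5°, H = -55.10°: sin φ sin δ = 0.1304, cos φ cos δ cos H = 0.4965, so cos θ_z = 0.6269.
Top-of-atmosphere irradiance = S₀ cos θ_z = 1365 × 0.6269 = 855.72 W/m².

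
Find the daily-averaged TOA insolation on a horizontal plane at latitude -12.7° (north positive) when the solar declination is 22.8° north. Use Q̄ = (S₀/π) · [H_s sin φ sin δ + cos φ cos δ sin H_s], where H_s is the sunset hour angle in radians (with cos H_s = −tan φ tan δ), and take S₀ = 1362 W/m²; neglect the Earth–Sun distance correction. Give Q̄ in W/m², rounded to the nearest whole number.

The sunset hour angle satisfies cos H_s = −tan φ tan δ = 0.0947, giving H_s = 84.57°. In radians, H_s = 1.4760.
H_s sin φ sin δ = 1.4760 × -0.2198 × 0.3875 = -0.1257.
cos φ cos δ sin H_s = 0.9755 × 0.9219 × 0.9955 = 0.8953.
Q̄ = (1362/π) × (-0.1257 + 0.8953) = 433.54 × 0.7696 = 333.65 W/m².

334 W/m²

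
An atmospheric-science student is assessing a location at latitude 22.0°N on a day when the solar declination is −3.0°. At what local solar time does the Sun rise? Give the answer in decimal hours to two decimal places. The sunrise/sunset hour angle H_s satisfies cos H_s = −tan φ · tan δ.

6.08 h

cos H_s = −tan(22.0°) · tan(-3.0°) = 0.0212, so H_s = arccos(0.0212) = 88.79°.
Sunrise is at 12 − H_s/15 = 12 − 5.919 = 6.081 h local solar time.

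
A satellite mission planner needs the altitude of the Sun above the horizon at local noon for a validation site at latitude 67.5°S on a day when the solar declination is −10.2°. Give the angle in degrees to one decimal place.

32.7°

At local solar noon the hour angle is zero, so the elevation is 90° − |φ − δ| = 90° − |-67.5° − (-10.2°)| = 90° − 57.3° = 32.7°.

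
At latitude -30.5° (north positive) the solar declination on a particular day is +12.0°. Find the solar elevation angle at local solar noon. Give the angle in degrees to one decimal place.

47.5°

At local solar noon the hour angle is zero, so the elevation is 90° − |φ − δ| = 90° − |-30.5° − (12.0°)| = 90° − 42.5° = 47.5°.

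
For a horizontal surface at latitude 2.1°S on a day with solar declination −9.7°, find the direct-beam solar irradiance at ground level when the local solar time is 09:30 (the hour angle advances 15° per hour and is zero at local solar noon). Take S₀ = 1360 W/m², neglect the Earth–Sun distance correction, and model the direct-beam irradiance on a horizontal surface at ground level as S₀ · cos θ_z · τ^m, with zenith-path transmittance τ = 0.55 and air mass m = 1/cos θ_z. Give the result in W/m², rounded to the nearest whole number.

Hour angle H = 15° × (9.5 − 12) = -37.50°.
With φ = -2.1°, δ = -9.7°, H = -37.50°: sin φ sin δ = 0.0062, cos φ cos δ cos H = 0.7815, so cos θ_z = 0.7877.
Air mass m = 1/cos θ_z = 1/0.7877 = 1.270; τ^m = 0.55^1.270 = 0.4680.
Surface direct beam = 1360 × 0.7877 × 0.4680 = 501.36 W/m².

501 W/m²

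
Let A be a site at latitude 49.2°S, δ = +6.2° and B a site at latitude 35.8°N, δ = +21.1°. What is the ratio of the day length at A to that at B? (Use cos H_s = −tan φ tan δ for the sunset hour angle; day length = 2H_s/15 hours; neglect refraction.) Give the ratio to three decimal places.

A: H_s = arccos(−tan -49.2° · tan 6.2°) = 82.77°, so 2H_s/15 = 11.0360 h.
B: H_s = arccos(−tan 35.8° · tan 21.1°) = 106.16°, so 2H_s/15 = 14.1547 h.
Ratio A/B = 11.0360 / 14.1547 = 0.7797.

0.780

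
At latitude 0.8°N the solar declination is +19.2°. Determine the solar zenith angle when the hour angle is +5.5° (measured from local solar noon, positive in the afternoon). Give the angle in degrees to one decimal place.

19.2°

With φ = 0.8°, δ = 19.2°, H = 5.50°: sin φ sin δ = 0.0046, cos φ cos δ cos H = 0.9399, so cos θ_z = 0.9445.
θ_z = arccos(0.9445) = 19.18°.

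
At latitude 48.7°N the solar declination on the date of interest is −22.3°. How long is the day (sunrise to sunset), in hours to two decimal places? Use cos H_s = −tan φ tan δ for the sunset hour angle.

8.29 hours

−tan φ tan δ = −(1.1383)(-0.4101) = 0.4668; H_s = arccos(0.4668) = 62.17°.
Day length = 2 H_s / 15° h⁻¹ = 124.34° / 15 = 8.289 h.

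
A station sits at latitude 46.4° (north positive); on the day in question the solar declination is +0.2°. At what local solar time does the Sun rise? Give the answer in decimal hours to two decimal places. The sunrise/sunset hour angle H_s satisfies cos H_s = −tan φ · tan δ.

5.99 h

cos H_s = −tan(46.4°) · tan(0.2°) = -0.0037, so H_s = arccos(-0.0037) = 90.21°.
Sunrise is at 12 − H_s/15 = 12 − 6.014 = 5.986 h local solar time.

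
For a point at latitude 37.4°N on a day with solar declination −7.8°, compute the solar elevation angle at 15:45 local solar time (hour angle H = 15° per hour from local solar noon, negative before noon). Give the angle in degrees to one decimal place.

Hour angle H = 15° × (15.75 − 12) = 56.25°.
cos θ_z = sin(37.4°) sin(-7.8°) + cos(37.4°) cos(-7.8°) cos(56.25°) = -0.0824 + 0.4373 = 0.3549.
θ_z = arccos(0.3549) = 69.21°, so the elevation is 90° − 69.21° = 20.79°.

20.8°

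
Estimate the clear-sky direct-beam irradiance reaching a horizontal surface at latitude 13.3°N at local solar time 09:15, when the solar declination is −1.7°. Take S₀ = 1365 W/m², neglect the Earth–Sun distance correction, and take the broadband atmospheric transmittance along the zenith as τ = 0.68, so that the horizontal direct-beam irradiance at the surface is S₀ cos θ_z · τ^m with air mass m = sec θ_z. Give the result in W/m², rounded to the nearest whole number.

581 W/m²

Hour angle H = 15° × (9.25 − 12) = -41.25°.
cos θ_z = sin(13.3°) sin(-1.7°) + cos(13.3°) cos(-1.7°) cos(-41.25°) = -0.0068 + 0.7314 = 0.7246.
Air mass m = 1/cos θ_z = 1/0.7246 = 1.380; τ^m = 0.68^1.380 = 0.5873.
Surface direct beam = 1365 × 0.7246 × 0.5873 = 580.89 W/m².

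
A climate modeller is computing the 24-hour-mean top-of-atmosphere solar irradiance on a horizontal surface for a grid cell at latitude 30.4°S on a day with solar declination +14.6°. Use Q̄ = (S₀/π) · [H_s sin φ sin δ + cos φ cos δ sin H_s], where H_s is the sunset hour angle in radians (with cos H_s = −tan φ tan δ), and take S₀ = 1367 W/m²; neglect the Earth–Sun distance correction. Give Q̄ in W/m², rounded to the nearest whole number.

−tan φ tan δ = −(-0.5867)(0.2605) = 0.1528; H_s = arccos(0.1528) = 81.21°. In radians, H_s = 1.4174.
H_s sin φ sin δ = 1.4174 × -0.5060 × 0.2521 = -0.1808.
cos φ cos δ sin H_s = 0.8625 × 0.9677 × 0.9883 = 0.8249.
Q̄ = (1367/π) × (-0.1808 + 0.8249) = 435.13 × 0.6441 = 280.27 W/m².

280 W/m²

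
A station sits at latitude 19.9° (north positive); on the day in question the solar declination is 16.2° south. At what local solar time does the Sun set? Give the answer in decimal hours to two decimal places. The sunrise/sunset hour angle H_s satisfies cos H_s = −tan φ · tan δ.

17.60 h

The sunset hour angle satisfies cos H_s = −tan φ tan δ = 0.1052, giving H_s = 83.96°.
Sunset is at 12 + H_s/15 = 12 + 5.597 = 17.597 h local solar time.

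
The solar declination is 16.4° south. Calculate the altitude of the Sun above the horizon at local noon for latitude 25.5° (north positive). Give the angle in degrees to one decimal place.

At local solar noon the hour angle is zero, so the elevation is 90° − |φ − δ| = 90° − |25.5° − (-16.4°)| = 90° − 41.9° = 48.1°.

48.1°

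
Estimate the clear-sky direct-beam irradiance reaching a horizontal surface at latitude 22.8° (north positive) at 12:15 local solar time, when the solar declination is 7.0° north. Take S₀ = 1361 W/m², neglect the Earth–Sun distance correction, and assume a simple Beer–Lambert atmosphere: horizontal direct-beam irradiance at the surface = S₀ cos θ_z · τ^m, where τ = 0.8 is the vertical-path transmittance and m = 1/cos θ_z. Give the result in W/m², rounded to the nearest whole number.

Hour angle H = 15° × (12.25 − 12) = 3.75°.
With φ = 22.8°, δ = 7.0°, H = 3.75°: sin φ sin δ = 0.0472, cos φ cos δ cos H = 0.9130, so cos θ_z = 0.9602.
Air mass m = 1/cos θ_z = 1/0.9602 = 1.041; τ^m = 0.8^1.041 = 0.7927.
Surface direct beam = 1361 × 0.9602 × 0.7927 = 1035.93 W/m².

1036 W/m²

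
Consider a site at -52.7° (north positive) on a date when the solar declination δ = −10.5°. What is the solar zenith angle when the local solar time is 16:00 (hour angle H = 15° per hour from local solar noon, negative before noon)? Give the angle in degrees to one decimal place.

Hour angle H = 15° × (16 − 12) = 60.00°.
With φ = -52.7°, δ = -10.5°, H = 60.00°: sin φ sin δ = 0.1450, cos φ cos δ cos H = 0.2979, so cos θ_z = 0.4429.
θ_z = arccos(0.4429) = 63.71°.

63.7°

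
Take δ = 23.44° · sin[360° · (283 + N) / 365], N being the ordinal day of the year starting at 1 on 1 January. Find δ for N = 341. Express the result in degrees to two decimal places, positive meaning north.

-22.69°

360 × (283 + 341) / 365 = 615.452°; sin(615.452°) = -0.9679.
δ = 23.44 × -0.9679 = -22.688° ≈ -22.69°.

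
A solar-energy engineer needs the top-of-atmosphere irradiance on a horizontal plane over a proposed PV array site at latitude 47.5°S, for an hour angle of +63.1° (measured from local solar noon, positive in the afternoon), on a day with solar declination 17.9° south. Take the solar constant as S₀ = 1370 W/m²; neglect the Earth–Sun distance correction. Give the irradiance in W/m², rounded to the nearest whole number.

709 W/m²

With φ = -47.5°, δ = -17.9°, H = 63.10°: sin φ sin δ = 0.2266, cos φ cos δ cos H = 0.2909, so cos θ_z = 0.5175.
Top-of-atmosphere irradiance = S₀ cos θ_z = 1370 × 0.5175 = 708.97 W/m².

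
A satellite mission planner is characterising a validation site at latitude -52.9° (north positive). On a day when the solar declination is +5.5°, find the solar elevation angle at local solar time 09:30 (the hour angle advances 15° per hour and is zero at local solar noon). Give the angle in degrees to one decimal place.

23.6°

Hour angle H = 15° × (9.5 − 12) = -37.50°.
With φ = -52.9°, δ = 5.5°, H = -37.50°: sin φ sin δ = -0.0764, cos φ cos δ cos H = 0.4764, so cos θ_z = 0.4000.
θ_z = arccos(0.4000) = 66.42°, so the elevation is 90° − 66.42° = 23.58°.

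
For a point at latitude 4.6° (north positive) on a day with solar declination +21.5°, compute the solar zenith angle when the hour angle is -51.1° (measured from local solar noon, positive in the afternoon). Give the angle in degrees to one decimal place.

52.3°

With φ = 4.6°, δ = 21.5°, H = -51.10°: sin φ sin δ = 0.0294, cos φ cos δ cos H = 0.5824, so cos θ_z = 0.6118.
θ_z = arccos(0.6118) = 52.28°.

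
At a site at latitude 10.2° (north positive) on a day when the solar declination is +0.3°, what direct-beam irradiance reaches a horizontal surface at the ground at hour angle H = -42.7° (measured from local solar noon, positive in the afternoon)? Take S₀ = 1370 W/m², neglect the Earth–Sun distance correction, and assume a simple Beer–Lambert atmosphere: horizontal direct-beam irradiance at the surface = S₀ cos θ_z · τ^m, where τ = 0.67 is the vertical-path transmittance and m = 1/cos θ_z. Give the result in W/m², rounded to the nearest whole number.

571 W/m²

cos θ_z = sin φ sin δ + cos φ cos δ cos H = (0.1771)(0.0052) + (0.9842)(1.0000)(0.7349) = 0.7242.
Air mass m = 1/cos θ_z = 1/0.7242 = 1.381; τ^m = 0.67^1.381 = 0.5752.
Surface direct beam = 1370 × 0.7242 × 0.5752 = 570.69 W/m².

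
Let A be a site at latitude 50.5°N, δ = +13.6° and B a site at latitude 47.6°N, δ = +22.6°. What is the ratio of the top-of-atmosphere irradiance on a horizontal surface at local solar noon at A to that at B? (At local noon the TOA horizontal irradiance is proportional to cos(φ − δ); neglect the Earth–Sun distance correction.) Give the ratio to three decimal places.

A: cos θ_z = cos(50.5° − (13.6°)) = 0.7997.
B: cos θ_z = cos(47.6° − (22.6°)) = 0.9063.
Ratio A/B = 0.7997 / 0.9063 = 0.8824.

0.882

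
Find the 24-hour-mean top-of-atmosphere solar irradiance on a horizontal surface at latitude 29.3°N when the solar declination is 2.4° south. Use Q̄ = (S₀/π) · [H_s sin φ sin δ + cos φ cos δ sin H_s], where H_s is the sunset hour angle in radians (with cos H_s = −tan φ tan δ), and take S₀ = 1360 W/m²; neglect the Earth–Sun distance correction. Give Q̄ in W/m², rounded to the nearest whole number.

cos H_s = −tan(29.3°) · tan(-2.4°) = 0.0235, so H_s = arccos(0.0235) = 88.65°. In radians, H_s = 1.5472.
H_s sin φ sin δ = 1.5472 × 0.4894 × -0.0419 = -0.0317.
cos φ cos δ sin H_s = 0.8721 × 0.9991 × 0.9997 = 0.8711.
Q̄ = (1360/π) × (-0.0317 + 0.8711) = 432.90 × 0.8394 = 363.38 W/m².

363 W/m²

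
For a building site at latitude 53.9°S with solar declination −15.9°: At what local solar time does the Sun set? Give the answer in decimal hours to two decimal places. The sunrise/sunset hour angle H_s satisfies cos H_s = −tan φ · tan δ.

19.53 h

cos H_s = −tan(-53.9°) · tan(-15.9°) = -0.3906, so H_s = arccos(-0.3906) = 112.99°.
Sunset is at 12 + H_s/15 = 12 + 7.533 = 19.533 h local solar time.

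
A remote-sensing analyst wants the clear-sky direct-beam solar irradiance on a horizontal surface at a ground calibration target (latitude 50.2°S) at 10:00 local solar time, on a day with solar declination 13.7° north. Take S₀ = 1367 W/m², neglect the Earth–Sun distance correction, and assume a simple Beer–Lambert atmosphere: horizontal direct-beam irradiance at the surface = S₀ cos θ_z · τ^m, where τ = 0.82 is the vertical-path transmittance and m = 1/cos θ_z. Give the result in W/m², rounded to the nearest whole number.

Hour angle H = 15° × (10 − 12) = -30.00°.
With φ = -50.2°, δ = 13.7°, H = -30.00°: sin φ sin δ = -0.1820, cos φ cos δ cos H = 0.5386, so cos θ_z = 0.3566.
Air mass m = 1/cos θ_z = 1/0.3566 = 2.804; τ^m = 0.82^2.804 = 0.5732.
Surface direct beam = 1367 × 0.3566 × 0.5732 = 279.42 W/m².

279 W/m²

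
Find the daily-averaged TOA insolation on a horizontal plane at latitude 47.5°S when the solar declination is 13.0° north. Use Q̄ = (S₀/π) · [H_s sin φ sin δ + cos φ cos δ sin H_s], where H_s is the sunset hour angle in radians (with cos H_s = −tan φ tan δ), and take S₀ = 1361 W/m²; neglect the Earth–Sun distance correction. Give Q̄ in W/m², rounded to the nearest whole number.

cos H_s = −tan(-47.5°) · tan(13.0°) = 0.2519, so H_s = arccos(0.2519) = 75.41°. In radians, H_s = 1.3162.
H_s sin φ sin δ = 1.3162 × -0.7373 × 0.2250 = -0.2183.
cos φ cos δ sin H_s = 0.6756 × 0.9744 × 0.9678 = 0.6371.
Q̄ = (1361/π) × (-0.2183 + 0.6371) = 433.22 × 0.4188 = 181.43 W/m².

181 W/m²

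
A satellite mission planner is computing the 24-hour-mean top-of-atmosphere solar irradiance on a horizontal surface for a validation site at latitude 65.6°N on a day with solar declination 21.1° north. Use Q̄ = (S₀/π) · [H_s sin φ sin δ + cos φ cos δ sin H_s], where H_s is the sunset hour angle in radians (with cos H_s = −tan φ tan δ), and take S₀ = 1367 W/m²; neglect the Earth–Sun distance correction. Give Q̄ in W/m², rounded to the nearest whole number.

457 W/m²

−tan φ tan δ = −(2.2045)(0.3859) = -0.8507; H_s = arccos(-0.8507) = 148.29°. In radians, H_s = 2.5881.
H_s sin φ sin δ = 2.5881 × 0.9107 × 0.3600 = 0.8485.
cos φ cos δ sin H_s = 0.4131 × 0.9330 × 0.5257 = 0.2026.
Q̄ = (1367/π) × (0.8485 + 0.2026) = 435.13 × 1.0511 = 457.37 W/m².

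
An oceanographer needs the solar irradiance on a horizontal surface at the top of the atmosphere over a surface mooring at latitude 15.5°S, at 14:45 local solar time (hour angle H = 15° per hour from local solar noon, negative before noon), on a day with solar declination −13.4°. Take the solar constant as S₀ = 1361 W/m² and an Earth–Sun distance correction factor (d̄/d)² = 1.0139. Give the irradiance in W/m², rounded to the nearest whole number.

Hour angle H = 15° × (14.75 − 12) = 41.25°.
cos θ_z = sin(-15.5°) sin(-13.4°) + cos(-15.5°) cos(-13.4°) cos(41.25°) = 0.0619 + 0.7048 = 0.7667.
Top-of-atmosphere irradiance = S₀ (d̄/d)² cos θ_z = 1361 × 1.0139 × 0.7667 = 1057.98 W/m².

1058 W/m²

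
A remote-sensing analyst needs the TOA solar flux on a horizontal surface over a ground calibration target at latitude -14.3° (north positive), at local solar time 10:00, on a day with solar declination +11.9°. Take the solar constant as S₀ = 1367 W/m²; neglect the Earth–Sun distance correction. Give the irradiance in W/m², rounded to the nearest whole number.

1053 W/m²

Hour angle H = 15° × (10 − 12) = -30.00°.
cos θ_z = sin φ sin δ + cos φ cos δ cos H = (-0.2470)(0.2062) + (0.9690)(0.9785)(0.8660) = 0.7702.
Top-of-atmosphere irradiance = S₀ cos θ_z = 1367 × 0.7702 = 1052.86 W/m².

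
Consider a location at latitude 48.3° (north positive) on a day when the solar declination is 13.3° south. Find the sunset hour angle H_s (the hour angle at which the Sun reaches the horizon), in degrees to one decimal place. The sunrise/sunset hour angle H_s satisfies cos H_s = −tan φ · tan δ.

−tan φ tan δ = −(1.1224)(-0.2364) = 0.2653; H_s = arccos(0.2653) = 74.62°.

74.6°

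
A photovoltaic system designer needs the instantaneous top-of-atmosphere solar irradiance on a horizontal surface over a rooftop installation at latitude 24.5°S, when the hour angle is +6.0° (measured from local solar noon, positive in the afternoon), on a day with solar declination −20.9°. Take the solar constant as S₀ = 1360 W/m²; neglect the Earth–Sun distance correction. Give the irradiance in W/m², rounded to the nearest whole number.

1351 W/m²

cos θ_z = sin φ sin δ + cos φ cos δ cos H = (-0.4147)(-0.3567) + (0.9100)(0.9342)(0.9945) = 0.9934.
Top-of-atmosphere irradiance = S₀ cos θ_z = 1360 × 0.9934 = 1351.02 W/m².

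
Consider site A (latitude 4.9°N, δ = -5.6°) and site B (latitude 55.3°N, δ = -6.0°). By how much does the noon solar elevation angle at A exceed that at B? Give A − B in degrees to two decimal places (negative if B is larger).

A: 90° − |4.9 − (-5.6)| = 79.50°.
B: 90° − |55.3 − (-6.0)| = 28.70°.
A − B = 79.50 − 28.70 = 50.80°.

+50.80°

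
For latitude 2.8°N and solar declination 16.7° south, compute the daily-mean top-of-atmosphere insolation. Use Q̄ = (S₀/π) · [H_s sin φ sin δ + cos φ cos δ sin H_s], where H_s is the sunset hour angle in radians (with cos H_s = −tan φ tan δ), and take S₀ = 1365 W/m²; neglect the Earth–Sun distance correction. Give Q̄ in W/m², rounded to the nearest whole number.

−tan φ tan δ = −(0.0489)(-0.3000) = 0.0147; H_s = arccos(0.0147) = 89.16°. In radians, H_s = 1.5561.
H_s sin φ sin δ = 1.5561 × 0.0488 × -0.2874 = -0.0218.
cos φ cos δ sin H_s = 0.9988 × 0.9578 × 0.9999 = 0.9566.
Q̄ = (1365/π) × (-0.0218 + 0.9566) = 434.49 × 0.9348 = 406.16 W/m².

406 W/m²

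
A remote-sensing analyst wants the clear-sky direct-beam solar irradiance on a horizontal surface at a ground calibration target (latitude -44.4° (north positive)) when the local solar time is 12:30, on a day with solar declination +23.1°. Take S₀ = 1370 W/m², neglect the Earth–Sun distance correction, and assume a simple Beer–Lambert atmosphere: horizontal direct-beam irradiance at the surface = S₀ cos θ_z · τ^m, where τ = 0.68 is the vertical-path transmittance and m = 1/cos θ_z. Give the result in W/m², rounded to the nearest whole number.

Hour angle H = 15° × (12.5 − 12) = 7.50°.
cos θ_z = sin(-44.4°) sin(23.1°) + cos(-44.4°) cos(23.1°) cos(7.50°) = -0.2745 + 0.6516 = 0.3771.
Air mass m = 1/cos θ_z = 1/0.3771 = 2.652; τ^m = 0.68^2.652 = 0.3596.
Surface direct beam = 1370 × 0.3771 × 0.3596 = 185.78 W/m².

186 W/m²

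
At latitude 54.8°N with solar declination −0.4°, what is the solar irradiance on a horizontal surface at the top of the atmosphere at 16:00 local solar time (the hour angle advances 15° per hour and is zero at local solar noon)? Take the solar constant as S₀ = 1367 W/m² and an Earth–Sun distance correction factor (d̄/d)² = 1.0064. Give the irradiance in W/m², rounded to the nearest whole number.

389 W/m²

Hour angle H = 15° × (16 − 12) = 60.00°.
cos θ_z = sin(54.8°) sin(-0.4°) + cos(54.8°) cos(-0.4°) cos(60.00°) = -0.0057 + 0.2882 = 0.2825.
Top-of-atmosphere irradiance = S₀ (d̄/d)² cos θ_z = 1367 × 1.0064 × 0.2825 = 388.65 W/m².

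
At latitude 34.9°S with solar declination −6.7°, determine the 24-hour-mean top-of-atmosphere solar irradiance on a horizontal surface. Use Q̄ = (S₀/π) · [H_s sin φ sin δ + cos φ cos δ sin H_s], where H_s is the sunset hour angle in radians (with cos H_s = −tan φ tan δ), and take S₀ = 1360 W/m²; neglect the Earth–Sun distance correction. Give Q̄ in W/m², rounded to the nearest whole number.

−tan φ tan δ = −(-0.6976)(-0.1175) = -0.0820; H_s = arccos(-0.0820) = 94.70°. In radians, H_s = 1.6528.
H_s sin φ sin δ = 1.6528 × -0.5721 × -0.1167 = 0.1103.
cos φ cos δ sin H_s = 0.8202 × 0.9932 × 0.9966 = 0.8119.
Q̄ = (1360/π) × (0.1103 + 0.8119) = 432.90 × 0.9222 = 399.22 W/m².

399 W/m²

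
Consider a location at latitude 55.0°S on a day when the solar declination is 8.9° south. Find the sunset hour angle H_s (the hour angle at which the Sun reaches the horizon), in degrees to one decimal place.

102.9°

cos H_s = −tan(-55.0°) · tan(-8.9°) = -0.2236, so H_s = arccos(-0.2236) = 102.92°.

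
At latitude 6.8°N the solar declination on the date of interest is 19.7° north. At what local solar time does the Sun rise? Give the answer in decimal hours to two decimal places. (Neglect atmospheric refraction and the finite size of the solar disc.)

cos H_s = −tan(6.8°) · tan(19.7°) = -0.0427, so H_s = arccos(-0.0427) = 92.45°.
Sunrise is at 12 − H_s/15 = 12 − 6.163 = 5.837 h local solar time.

5.84 h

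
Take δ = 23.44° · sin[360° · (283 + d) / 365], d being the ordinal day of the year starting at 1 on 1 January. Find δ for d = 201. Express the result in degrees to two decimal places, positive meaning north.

+20.82°

360 × (283 + 201) / 365 = 477.370°; sin(477.370°) = 0.8881.
δ = 23.44 × 0.8881 = 20.817° ≈ +20.82°.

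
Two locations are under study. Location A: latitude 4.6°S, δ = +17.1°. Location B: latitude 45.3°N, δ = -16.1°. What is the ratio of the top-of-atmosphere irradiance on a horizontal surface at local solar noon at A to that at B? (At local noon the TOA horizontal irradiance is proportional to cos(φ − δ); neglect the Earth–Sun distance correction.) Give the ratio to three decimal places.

1.941

A: cos θ_z = cos(-4.6° − (17.1°)) = 0.9291.
B: cos θ_z = cos(45.3° − (-16.1°)) = 0.4787.
Ratio A/B = 0.9291 / 0.4787 = 1.9409.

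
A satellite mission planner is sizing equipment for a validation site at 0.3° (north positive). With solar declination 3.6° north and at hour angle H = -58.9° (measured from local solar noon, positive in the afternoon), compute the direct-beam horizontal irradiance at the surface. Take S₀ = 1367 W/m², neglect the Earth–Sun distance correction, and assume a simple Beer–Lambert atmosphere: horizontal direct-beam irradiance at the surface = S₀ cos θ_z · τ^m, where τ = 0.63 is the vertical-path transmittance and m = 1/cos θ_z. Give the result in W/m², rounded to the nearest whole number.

288 W/m²

cos θ_z = sin(0.3°) sin(3.6°) + cos(0.3°) cos(3.6°) cos(-58.90°) = 0.0003 + 0.5155 = 0.5158.
Air mass m = 1/cos θ_z = 1/0.5158 = 1.939; τ^m = 0.63^1.939 = 0.4082.
Surface direct beam = 1367 × 0.5158 × 0.4082 = 287.82 W/m².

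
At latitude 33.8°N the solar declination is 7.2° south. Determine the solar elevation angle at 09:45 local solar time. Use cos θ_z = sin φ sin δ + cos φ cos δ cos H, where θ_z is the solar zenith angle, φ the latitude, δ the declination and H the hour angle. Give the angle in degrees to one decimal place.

Hour angle H = 15° × (9.75 − 12) = -33.75°.
cos θ_z = sin φ sin δ + cos φ cos δ cos H = (0.5563)(-0.1253) + (0.8310)(0.9921)(0.8315) = 0.6158.
θ_z = arccos(0.6158) = 51.99°, so the elevation is 90° − 51.99° = 38.01°.

38.0°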